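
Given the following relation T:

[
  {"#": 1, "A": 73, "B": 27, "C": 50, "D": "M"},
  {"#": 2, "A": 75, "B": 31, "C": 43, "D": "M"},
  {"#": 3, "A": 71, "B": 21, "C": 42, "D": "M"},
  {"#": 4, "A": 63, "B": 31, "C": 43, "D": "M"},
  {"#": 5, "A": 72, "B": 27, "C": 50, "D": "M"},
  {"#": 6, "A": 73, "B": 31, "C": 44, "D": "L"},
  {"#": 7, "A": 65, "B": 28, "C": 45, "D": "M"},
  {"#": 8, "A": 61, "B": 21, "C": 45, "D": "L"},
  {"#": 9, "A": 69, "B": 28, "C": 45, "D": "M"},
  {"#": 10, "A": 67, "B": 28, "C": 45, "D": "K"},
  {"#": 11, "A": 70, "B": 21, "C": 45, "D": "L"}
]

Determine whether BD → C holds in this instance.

Yes

(B=27, D=M): rows 1, 5 → C = 50, 50 ✓
(B=31, D=M): rows 2, 4 → C = 43, 43 ✓
(B=21, D=M): row 3 → C = 42 ✓
(B=31, D=L): row 6 → C = 44 ✓
(B=28, D=M): rows 7, 9 → C = 45, 45 ✓
(B=21, D=L): rows 8, 11 → C = 45, 45 ✓
(B=28, D=K): row 10 → C = 45 ✓
Every BD value is associated with a single C value, so BD → C holds.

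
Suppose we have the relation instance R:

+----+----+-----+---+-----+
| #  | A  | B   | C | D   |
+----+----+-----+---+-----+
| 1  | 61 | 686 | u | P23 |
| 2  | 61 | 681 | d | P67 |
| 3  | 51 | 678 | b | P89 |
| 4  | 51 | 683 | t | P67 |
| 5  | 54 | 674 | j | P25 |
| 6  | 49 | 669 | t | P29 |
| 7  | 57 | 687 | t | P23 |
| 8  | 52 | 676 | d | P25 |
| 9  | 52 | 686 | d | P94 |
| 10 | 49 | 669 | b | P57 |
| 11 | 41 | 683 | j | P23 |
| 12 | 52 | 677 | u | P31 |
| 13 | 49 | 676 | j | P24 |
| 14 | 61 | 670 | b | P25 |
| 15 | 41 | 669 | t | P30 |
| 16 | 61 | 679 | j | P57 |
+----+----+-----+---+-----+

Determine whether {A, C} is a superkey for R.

No

Rows 8 and 9 have the same {A, C} value (A=52, C=d) but are distinct tuples, so {A, C} does not determine every attribute — not a superkey.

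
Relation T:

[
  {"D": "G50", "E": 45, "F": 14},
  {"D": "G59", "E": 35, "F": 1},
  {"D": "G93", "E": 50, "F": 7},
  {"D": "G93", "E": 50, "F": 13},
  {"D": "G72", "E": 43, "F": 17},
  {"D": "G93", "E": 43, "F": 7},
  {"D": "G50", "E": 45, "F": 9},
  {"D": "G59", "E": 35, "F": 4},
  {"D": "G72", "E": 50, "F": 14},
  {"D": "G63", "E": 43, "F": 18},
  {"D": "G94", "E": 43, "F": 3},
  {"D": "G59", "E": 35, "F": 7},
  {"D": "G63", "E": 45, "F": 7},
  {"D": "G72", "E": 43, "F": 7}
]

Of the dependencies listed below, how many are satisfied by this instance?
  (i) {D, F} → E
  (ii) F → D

0

(i) {D, F} → E: (D=G93, F=7): 2 rows → E takes values {50, 43} — violation — fails.
(ii) F → D: F=14: 2 rows → D takes values {G50, G72} — violation; F=7: 5 rows → D takes values {G93, G59, G63, G72} — violation — fails.
None of the 2 dependencies hold.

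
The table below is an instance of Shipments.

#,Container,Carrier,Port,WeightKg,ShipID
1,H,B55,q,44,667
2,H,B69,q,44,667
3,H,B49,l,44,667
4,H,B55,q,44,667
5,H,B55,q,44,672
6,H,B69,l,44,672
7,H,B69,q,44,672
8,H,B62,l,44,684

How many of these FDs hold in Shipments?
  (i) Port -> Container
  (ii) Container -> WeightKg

(i) Port -> Container: every LHS value maps to a single RHS value — holds.
(ii) Container -> WeightKg: every LHS value maps to a single RHS value — holds.
2 of the 2 dependencies hold.

2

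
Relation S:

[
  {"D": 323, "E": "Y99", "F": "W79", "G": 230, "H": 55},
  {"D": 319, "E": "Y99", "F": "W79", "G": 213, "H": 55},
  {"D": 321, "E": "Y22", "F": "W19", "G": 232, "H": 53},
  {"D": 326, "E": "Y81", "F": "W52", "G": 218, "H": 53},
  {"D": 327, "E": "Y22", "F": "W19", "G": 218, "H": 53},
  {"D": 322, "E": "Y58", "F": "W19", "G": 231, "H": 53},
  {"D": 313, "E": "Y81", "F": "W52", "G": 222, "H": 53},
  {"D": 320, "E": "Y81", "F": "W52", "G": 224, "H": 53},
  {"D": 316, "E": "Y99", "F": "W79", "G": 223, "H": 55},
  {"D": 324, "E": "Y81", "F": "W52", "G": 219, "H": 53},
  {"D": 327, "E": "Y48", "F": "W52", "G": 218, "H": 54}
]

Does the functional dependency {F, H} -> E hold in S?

(F=W79, H=55): 3 rows → E = Y99, Y99, Y99 ✓
(F=W19, H=53): 3 rows → E takes values {Y22, Y58} — violation
(F=W52, H=53): 4 rows → E = Y81, Y81, Y81, Y81 ✓
(F=W52, H=54): 1 row → E = Y48 ✓
Two rows agree on {F, H} but differ on E, so {F, H} -> E does not hold.

No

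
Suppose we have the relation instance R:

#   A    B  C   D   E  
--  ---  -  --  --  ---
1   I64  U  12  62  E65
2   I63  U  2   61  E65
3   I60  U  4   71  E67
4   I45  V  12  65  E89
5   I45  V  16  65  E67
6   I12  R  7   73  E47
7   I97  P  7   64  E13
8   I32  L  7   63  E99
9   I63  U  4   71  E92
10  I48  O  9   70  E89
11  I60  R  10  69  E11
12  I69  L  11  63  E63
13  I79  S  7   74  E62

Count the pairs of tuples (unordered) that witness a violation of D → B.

D=71: all 2 rows agree on B — 0 pairs.
D=65: all 2 rows agree on B — 0 pairs.
D=63: all 2 rows agree on B — 0 pairs.

0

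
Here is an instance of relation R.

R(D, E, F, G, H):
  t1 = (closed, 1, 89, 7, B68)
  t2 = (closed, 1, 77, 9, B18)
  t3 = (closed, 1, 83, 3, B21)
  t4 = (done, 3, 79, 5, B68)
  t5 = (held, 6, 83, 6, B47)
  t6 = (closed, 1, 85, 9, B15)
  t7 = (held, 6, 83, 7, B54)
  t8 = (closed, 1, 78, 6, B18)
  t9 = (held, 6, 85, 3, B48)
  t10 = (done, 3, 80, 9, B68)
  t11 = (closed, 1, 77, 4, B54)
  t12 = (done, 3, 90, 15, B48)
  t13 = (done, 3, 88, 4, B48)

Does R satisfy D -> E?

Yes

D=closed: rows 1, 2, 3, 6, 8, 11 → E = 1, 1, 1, 1, 1, 1 ✓
D=done: rows 4, 10, 12, 13 → E = 3, 3, 3, 3 ✓
D=held: rows 5, 7, 9 → E = 6, 6, 6 ✓
Every D value is associated with a single E value, so D -> E holds.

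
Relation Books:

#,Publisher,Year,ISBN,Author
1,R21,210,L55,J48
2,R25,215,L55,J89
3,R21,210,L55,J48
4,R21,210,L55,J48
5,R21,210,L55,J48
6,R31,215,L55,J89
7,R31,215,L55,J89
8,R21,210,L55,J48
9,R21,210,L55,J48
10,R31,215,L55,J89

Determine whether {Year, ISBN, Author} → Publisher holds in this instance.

No

(Year=210, ISBN=L55, Author=J48): rows 1, 3, 4, 5, 8, 9 → Publisher = R21, R21, R21, R21, R21, R21 ✓
(Year=215, ISBN=L55, Author=J89): rows 2, 6, 7, 10 → Publisher takes values {R25, R31} — violation
Two rows agree on {Year, ISBN, Author} but differ on Publisher, so {Year, ISBN, Author} → Publisher does not hold.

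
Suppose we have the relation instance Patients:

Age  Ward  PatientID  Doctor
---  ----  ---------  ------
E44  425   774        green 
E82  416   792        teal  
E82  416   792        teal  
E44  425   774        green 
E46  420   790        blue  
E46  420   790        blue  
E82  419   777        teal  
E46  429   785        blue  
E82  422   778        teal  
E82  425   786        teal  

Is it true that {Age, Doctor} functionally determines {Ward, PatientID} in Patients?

(Age=E44, Doctor=green): 2 rows → {Ward,PatientID} = (425, 774), (425, 774) ✓
(Age=E82, Doctor=teal): 5 rows → {Ward,PatientID} takes values {(416, 792), (419, 777), (422, 778), (425, 786)} — violation
(Age=E46, Doctor=blue): 3 rows → {Ward,PatientID} takes values {(420, 790), (429, 785)} — violation
Two rows agree on {Age, Doctor} but differ on {Ward, PatientID}, so {Age, Doctor} → {Ward, PatientID} does not hold.

No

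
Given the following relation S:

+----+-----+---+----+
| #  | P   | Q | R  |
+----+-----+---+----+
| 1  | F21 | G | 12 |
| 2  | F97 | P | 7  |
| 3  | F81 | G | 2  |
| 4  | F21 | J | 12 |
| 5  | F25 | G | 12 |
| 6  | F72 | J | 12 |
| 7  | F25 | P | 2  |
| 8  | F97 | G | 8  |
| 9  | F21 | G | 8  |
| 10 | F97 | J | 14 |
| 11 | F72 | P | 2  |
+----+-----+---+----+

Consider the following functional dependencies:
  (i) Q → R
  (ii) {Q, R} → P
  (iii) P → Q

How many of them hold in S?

(i) Q → R: Q=G: rows 1, 3, 5, 8, 9 → R takes values {12, 2, 8} — violation; Q=P: rows 2, 7, 11 → R takes values {7, 2} — violation; Q=J: rows 4, 6, 10 → R takes values {12, 14} — violation — fails.
(ii) {Q, R} → P: (Q=G, R=12): rows 1, 5 → P takes values {F21, F25} — violation; (Q=J, R=12): rows 4, 6 → P takes values {F21, F72} — violation; (Q=P, R=2): rows 7, 11 → P takes values {F25, F72} — violation; (Q=G, R=8): rows 8, 9 → P takes values {F97, F21} — violation — fails.
(iii) P → Q: P=F21: rows 1, 4, 9 → Q takes values {G, J} — violation; P=F97: rows 2, 8, 10 → Q takes values {P, G, J} — violation; P=F25: rows 5, 7 → Q takes values {G, P} — violation; P=F72: rows 6, 11 → Q takes values {J, P} — violation — fails.
None of the 3 dependencies hold.

0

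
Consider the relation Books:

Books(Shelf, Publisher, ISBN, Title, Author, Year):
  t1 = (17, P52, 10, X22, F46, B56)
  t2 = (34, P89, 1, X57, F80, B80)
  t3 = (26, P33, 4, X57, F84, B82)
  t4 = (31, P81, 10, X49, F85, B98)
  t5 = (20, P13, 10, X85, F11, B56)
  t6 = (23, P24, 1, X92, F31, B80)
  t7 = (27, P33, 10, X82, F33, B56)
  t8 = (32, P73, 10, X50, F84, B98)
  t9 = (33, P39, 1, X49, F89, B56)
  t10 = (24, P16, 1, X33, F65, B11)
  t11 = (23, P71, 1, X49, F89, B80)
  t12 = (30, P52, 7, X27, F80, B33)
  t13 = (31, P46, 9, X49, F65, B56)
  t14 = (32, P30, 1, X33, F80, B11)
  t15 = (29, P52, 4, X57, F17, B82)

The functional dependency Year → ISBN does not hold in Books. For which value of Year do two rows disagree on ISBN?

B56

Year=B56: rows 1, 5, 7, 9, 13 → ISBN takes values {10, 1, 9} — violation
Year=B80: rows 2, 6, 11 → ISBN = 1, 1, 1 ✓
Year=B82: rows 3, 15 → ISBN = 4, 4 ✓
Year=B98: rows 4, 8 → ISBN = 10, 10 ✓
Year=B11: rows 10, 14 → ISBN = 1, 1 ✓
Year=B33: row 12 → ISBN = 7 ✓
The only Year value with inconsistent ISBN is Year=B56.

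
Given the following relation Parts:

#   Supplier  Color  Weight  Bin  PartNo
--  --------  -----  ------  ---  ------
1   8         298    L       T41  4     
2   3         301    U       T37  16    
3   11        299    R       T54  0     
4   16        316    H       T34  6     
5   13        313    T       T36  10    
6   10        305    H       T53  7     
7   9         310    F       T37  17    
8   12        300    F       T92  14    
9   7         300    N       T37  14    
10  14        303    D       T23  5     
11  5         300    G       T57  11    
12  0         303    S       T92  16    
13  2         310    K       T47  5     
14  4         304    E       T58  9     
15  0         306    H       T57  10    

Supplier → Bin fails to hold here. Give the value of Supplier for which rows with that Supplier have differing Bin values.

Supplier=8: row 1 → Bin = T41 ✓
Supplier=3: row 2 → Bin = T37 ✓
Supplier=11: row 3 → Bin = T54 ✓
Supplier=16: row 4 → Bin = T34 ✓
Supplier=13: row 5 → Bin = T36 ✓
Supplier=10: row 6 → Bin = T53 ✓
Supplier=9: row 7 → Bin = T37 ✓
Supplier=12: row 8 → Bin = T92 ✓
Supplier=7: row 9 → Bin = T37 ✓
Supplier=14: row 10 → Bin = T23 ✓
Supplier=5: row 11 → Bin = T57 ✓
Supplier=0: rows 12, 15 → Bin takes values {T92, T57} — violation
Supplier=2: row 13 → Bin = T47 ✓
Supplier=4: row 14 → Bin = T58 ✓
The only Supplier value with inconsistent Bin is Supplier=0.

0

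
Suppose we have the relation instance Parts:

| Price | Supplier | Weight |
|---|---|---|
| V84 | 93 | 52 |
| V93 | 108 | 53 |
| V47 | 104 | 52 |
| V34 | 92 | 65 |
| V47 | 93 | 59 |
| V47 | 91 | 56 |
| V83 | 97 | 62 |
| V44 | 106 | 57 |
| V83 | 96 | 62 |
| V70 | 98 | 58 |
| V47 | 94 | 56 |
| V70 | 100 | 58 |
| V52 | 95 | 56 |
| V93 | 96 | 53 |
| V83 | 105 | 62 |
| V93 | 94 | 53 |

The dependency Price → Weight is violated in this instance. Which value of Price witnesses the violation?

V47

Price=V84: 1 row → Weight = 52 ✓
Price=V93: 3 rows → Weight = 53, 53, 53 ✓
Price=V47: 4 rows → Weight takes values {52, 59, 56} — violation
Price=V34: 1 row → Weight = 65 ✓
Price=V83: 3 rows → Weight = 62, 62, 62 ✓
Price=V44: 1 row → Weight = 57 ✓
Price=V70: 2 rows → Weight = 58, 58 ✓
Price=V52: 1 row → Weight = 56 ✓
The only Price value with inconsistent Weight is Price=V47.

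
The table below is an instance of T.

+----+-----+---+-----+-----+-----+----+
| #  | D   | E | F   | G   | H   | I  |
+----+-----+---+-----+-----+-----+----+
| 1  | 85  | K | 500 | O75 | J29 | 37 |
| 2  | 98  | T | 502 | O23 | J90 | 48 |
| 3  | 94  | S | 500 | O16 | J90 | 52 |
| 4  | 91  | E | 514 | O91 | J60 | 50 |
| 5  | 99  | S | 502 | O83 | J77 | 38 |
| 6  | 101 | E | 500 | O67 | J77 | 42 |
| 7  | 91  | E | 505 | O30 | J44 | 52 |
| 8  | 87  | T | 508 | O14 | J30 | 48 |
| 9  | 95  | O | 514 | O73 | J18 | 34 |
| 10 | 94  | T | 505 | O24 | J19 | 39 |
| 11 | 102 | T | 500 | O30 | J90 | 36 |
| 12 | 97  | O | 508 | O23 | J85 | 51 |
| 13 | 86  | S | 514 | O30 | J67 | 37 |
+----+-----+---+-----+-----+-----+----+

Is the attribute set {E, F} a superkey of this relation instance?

Yes

All 13 rows have distinct {E, F} values, so {E, F} → (all attributes) holds and {E, F} is a superkey.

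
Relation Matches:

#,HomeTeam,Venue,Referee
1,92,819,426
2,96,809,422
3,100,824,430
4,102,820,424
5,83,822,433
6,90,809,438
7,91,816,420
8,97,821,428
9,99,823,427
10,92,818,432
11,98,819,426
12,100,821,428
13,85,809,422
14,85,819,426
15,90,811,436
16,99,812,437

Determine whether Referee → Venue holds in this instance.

Referee=426: rows 1, 11, 14 → Venue = 819, 819, 819 ✓
Referee=422: rows 2, 13 → Venue = 809, 809 ✓
Referee=430: row 3 → Venue = 824 ✓
Referee=424: row 4 → Venue = 820 ✓
Referee=433: row 5 → Venue = 822 ✓
Referee=438: row 6 → Venue = 809 ✓
Referee=420: row 7 → Venue = 816 ✓
Referee=428: rows 8, 12 → Venue = 821, 821 ✓
Referee=427: row 9 → Venue = 823 ✓
Referee=432: row 10 → Venue = 818 ✓
Referee=436: row 15 → Venue = 811 ✓
Referee=437: row 16 → Venue = 812 ✓
Every Referee value is associated with a single Venue value, so Referee → Venue holds.

Yes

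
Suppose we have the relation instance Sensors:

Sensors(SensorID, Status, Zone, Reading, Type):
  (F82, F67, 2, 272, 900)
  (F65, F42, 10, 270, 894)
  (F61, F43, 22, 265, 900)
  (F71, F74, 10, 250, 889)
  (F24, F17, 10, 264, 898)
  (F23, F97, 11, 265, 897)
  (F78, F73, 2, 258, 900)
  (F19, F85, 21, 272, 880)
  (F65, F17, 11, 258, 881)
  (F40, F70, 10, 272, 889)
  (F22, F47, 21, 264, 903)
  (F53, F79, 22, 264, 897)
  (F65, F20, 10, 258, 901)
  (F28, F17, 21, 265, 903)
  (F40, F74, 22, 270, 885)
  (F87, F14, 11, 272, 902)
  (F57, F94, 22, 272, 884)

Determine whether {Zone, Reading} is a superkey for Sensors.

Yes

All 17 rows have distinct {Zone, Reading} values, so {Zone, Reading} → (all attributes) holds and {Zone, Reading} is a superkey.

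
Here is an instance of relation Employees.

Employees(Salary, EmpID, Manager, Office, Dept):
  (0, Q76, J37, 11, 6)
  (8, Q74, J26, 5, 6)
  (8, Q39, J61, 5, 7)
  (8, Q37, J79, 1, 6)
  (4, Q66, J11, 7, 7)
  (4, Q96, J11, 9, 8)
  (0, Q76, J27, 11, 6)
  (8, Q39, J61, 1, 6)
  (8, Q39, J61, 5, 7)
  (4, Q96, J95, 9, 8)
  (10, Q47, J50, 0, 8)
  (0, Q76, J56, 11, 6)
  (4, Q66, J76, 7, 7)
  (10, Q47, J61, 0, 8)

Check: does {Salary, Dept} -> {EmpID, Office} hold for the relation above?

(Salary=0, Dept=6): 3 rows → {EmpID,Office} = (Q76, 11), (Q76, 11), (Q76, 11) ✓
(Salary=8, Dept=6): 3 rows → {EmpID,Office} takes values {(Q74, 5), (Q37, 1), (Q39, 1)} — violation
(Salary=8, Dept=7): 2 rows → {EmpID,Office} = (Q39, 5), (Q39, 5) ✓
(Salary=4, Dept=7): 2 rows → {EmpID,Office} = (Q66, 7), (Q66, 7) ✓
(Salary=4, Dept=8): 2 rows → {EmpID,Office} = (Q96, 9), (Q96, 9) ✓
(Salary=10, Dept=8): 2 rows → {EmpID,Office} = (Q47, 0), (Q47, 0) ✓
Two rows agree on {Salary, Dept} but differ on {EmpID, Office}, so {Salary, Dept} -> {EmpID, Office} does not hold.

No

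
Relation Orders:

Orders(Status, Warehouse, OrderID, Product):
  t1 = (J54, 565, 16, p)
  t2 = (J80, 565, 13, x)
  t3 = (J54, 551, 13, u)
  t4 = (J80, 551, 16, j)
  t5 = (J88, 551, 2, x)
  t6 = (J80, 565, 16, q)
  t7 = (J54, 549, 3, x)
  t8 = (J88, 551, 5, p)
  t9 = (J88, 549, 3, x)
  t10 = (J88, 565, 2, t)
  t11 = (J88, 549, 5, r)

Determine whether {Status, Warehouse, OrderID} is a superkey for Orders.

All 11 rows have distinct {Status, Warehouse, OrderID} values, so {Status, Warehouse, OrderID} → (all attributes) holds and {Status, Warehouse, OrderID} is a superkey.

Yes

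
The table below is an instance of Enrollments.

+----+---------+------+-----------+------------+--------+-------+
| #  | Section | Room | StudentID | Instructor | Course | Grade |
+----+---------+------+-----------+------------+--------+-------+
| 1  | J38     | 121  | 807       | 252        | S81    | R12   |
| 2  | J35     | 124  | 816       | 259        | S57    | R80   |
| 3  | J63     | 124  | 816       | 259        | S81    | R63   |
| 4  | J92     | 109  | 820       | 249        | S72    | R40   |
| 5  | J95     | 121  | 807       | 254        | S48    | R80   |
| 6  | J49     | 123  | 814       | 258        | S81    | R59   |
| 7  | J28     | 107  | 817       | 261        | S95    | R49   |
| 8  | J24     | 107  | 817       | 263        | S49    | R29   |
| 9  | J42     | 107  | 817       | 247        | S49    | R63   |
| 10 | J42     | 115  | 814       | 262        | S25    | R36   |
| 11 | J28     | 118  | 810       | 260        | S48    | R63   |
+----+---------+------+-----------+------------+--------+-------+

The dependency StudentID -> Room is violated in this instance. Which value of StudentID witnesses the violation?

814

StudentID=807: rows 1, 5 → Room = 121, 121 ✓
StudentID=816: rows 2, 3 → Room = 124, 124 ✓
StudentID=820: row 4 → Room = 109 ✓
StudentID=814: rows 6, 10 → Room takes values {123, 115} — violation
StudentID=817: rows 7, 8, 9 → Room = 107, 107, 107 ✓
StudentID=810: row 11 → Room = 118 ✓
The only StudentID value with inconsistent Room is StudentID=814.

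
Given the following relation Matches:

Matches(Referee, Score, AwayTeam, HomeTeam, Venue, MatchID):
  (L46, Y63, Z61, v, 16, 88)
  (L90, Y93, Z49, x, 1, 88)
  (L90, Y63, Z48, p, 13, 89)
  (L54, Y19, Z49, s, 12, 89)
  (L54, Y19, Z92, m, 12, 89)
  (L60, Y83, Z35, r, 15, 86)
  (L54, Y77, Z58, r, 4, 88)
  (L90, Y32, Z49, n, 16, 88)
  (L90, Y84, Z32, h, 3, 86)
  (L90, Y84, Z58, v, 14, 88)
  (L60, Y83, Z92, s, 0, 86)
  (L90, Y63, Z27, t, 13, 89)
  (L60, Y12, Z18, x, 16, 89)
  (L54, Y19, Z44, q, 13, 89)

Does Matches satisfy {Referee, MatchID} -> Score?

No

(Referee=L46, MatchID=88): 1 row → Score = Y63 ✓
(Referee=L90, MatchID=88): 3 rows → Score takes values {Y93, Y32, Y84} — violation
(Referee=L90, MatchID=89): 2 rows → Score = Y63, Y63 ✓
(Referee=L54, MatchID=89): 3 rows → Score = Y19, Y19, Y19 ✓
(Referee=L60, MatchID=86): 2 rows → Score = Y83, Y83 ✓
(Referee=L54, MatchID=88): 1 row → Score = Y77 ✓
(Referee=L90, MatchID=86): 1 row → Score = Y84 ✓
(Referee=L60, MatchID=89): 1 row → Score = Y12 ✓
Two rows agree on {Referee, MatchID} but differ on Score, so {Referee, MatchID} -> Score does not hold.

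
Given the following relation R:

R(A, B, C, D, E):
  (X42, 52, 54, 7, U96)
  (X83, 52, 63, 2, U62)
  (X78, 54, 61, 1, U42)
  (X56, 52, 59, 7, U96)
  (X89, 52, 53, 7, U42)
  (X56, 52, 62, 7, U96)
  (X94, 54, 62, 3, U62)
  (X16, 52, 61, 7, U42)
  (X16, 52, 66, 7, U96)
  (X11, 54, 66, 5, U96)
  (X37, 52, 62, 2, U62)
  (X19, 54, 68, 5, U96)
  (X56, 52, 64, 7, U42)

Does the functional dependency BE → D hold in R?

(B=52, E=U96): 4 rows → D = 7, 7, 7, 7 ✓
(B=52, E=U62): 2 rows → D = 2, 2 ✓
(B=54, E=U42): 1 row → D = 1 ✓
(B=52, E=U42): 3 rows → D = 7, 7, 7 ✓
(B=54, E=U62): 1 row → D = 3 ✓
(B=54, E=U96): 2 rows → D = 5, 5 ✓
Every BE value is associated with a single D value, so BE → D holds.

Yes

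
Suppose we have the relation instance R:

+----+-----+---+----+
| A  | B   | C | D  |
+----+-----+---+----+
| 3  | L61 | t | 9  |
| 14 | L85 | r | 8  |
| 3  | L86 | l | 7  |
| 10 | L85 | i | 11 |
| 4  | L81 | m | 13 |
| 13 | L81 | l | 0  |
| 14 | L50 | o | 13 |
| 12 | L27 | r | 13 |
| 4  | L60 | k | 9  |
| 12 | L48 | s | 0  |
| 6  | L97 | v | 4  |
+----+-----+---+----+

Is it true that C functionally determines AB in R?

No

C=t: 1 row → {A,B} = (3, L61) ✓
C=r: 2 rows → {A,B} takes values {(14, L85), (12, L27)} — violation
C=l: 2 rows → {A,B} takes values {(3, L86), (13, L81)} — violation
C=i: 1 row → {A,B} = (10, L85) ✓
C=m: 1 row → {A,B} = (4, L81) ✓
C=o: 1 row → {A,B} = (14, L50) ✓
C=k: 1 row → {A,B} = (4, L60) ✓
C=s: 1 row → {A,B} = (12, L48) ✓
C=v: 1 row → {A,B} = (6, L97) ✓
Two rows agree on C but differ on AB, so C → AB does not hold.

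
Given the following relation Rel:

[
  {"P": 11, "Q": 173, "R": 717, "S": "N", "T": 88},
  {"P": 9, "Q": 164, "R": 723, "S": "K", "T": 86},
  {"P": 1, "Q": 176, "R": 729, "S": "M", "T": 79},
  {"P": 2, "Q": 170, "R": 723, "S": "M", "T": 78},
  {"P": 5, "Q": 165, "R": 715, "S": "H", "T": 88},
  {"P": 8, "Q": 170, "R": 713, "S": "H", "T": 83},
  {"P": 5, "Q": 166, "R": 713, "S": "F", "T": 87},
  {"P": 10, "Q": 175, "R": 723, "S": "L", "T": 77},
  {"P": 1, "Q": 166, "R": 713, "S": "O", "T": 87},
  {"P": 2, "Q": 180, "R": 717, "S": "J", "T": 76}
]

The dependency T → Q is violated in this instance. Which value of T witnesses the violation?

88

T=88: 2 rows → Q takes values {173, 165} — violation
T=86: 1 row → Q = 164 ✓
T=79: 1 row → Q = 176 ✓
T=78: 1 row → Q = 170 ✓
T=83: 1 row → Q = 170 ✓
T=87: 2 rows → Q = 166, 166 ✓
T=77: 1 row → Q = 175 ✓
T=76: 1 row → Q = 180 ✓
The only T value with inconsistent Q is T=88.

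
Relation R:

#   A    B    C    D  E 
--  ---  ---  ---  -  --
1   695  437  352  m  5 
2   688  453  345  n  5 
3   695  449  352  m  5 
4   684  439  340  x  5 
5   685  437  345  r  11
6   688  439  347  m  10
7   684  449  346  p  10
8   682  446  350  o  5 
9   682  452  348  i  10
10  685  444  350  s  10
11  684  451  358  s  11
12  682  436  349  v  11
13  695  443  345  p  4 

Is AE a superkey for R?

Rows 1 and 3 have the same AE value (A=695, E=5) but are distinct tuples, so AE does not determine every attribute — not a superkey.

No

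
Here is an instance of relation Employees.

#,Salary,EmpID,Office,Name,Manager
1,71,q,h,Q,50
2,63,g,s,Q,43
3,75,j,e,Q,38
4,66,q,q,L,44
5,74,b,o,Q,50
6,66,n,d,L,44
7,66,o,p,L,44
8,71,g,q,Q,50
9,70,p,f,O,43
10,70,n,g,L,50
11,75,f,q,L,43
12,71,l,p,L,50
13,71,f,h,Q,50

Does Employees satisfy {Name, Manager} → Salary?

(Name=Q, Manager=50): rows 1, 5, 8, 13 → Salary takes values {71, 74} — violation
(Name=Q, Manager=43): row 2 → Salary = 63 ✓
(Name=Q, Manager=38): row 3 → Salary = 75 ✓
(Name=L, Manager=44): rows 4, 6, 7 → Salary = 66, 66, 66 ✓
(Name=O, Manager=43): row 9 → Salary = 70 ✓
(Name=L, Manager=50): rows 10, 12 → Salary takes values {70, 71} — violation
(Name=L, Manager=43): row 11 → Salary = 75 ✓
Two rows agree on {Name, Manager} but differ on Salary, so {Name, Manager} → Salary does not hold.

No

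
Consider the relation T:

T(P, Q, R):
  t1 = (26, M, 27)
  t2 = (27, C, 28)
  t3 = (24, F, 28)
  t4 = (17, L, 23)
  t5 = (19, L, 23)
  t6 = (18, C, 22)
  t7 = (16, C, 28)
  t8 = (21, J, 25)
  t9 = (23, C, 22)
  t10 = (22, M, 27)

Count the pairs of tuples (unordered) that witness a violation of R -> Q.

R=27: all 2 rows agree on Q — 0 pairs.
R=28: violating pairs (2,3), (3,7) — 2 pairs.
R=23: all 2 rows agree on Q — 0 pairs.
R=22: all 2 rows agree on Q — 0 pairs.

2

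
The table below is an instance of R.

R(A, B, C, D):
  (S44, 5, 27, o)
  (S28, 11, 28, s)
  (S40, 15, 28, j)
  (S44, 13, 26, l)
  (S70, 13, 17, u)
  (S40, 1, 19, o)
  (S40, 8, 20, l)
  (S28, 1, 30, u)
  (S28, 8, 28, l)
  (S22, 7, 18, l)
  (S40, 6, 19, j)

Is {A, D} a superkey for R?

No

Two distinct rows share (A=S40, D=j), so {A, D} does not determine every attribute — not a superkey.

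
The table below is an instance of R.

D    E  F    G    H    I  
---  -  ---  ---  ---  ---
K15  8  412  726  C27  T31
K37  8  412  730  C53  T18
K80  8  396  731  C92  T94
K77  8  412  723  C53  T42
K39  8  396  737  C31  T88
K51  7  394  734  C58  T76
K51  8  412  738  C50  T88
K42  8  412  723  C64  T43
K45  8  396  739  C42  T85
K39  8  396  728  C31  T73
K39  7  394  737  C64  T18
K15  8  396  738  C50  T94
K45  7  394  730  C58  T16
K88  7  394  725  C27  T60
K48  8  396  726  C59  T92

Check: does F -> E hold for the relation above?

F=412: 5 rows → E = 8, 8, 8, 8, 8 ✓
F=396: 6 rows → E = 8, 8, 8, 8, 8, 8 ✓
F=394: 4 rows → E = 7, 7, 7, 7 ✓
Every F value is associated with a single E value, so F -> E holds.

Yes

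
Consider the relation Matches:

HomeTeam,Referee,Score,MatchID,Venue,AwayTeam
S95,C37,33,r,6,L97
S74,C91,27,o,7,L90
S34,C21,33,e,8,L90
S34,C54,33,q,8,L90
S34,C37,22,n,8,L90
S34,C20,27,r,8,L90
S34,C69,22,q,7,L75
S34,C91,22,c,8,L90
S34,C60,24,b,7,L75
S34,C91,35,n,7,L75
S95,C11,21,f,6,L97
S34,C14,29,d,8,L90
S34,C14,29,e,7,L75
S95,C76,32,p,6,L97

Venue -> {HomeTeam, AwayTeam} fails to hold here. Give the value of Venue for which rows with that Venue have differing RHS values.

7

Venue=6: 3 rows → {HomeTeam,AwayTeam} = (S95, L97), (S95, L97), (S95, L97) ✓
Venue=7: 5 rows → {HomeTeam,AwayTeam} takes values {(S74, L90), (S34, L75)} — violation
Venue=8: 6 rows → {HomeTeam,AwayTeam} = (S34, L90), (S34, L90), (S34, L90), (S34, L90), (S34, L90), (S34, L90) ✓
The only Venue value with inconsistent RHS is Venue=7.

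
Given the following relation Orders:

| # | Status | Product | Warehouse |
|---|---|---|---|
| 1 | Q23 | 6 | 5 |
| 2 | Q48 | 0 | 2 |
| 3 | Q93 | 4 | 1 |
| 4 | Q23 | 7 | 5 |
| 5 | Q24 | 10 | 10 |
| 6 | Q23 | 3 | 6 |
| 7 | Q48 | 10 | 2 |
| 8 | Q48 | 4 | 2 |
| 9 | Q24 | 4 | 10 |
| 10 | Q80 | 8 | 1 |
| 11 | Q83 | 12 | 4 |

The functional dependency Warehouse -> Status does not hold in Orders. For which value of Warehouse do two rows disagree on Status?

Warehouse=5: rows 1, 4 → Status = Q23, Q23 ✓
Warehouse=2: rows 2, 7, 8 → Status = Q48, Q48, Q48 ✓
Warehouse=1: rows 3, 10 → Status takes values {Q93, Q80} — violation
Warehouse=10: rows 5, 9 → Status = Q24, Q24 ✓
Warehouse=6: row 6 → Status = Q23 ✓
Warehouse=4: row 11 → Status = Q83 ✓
The only Warehouse value with inconsistent Status is Warehouse=1.

1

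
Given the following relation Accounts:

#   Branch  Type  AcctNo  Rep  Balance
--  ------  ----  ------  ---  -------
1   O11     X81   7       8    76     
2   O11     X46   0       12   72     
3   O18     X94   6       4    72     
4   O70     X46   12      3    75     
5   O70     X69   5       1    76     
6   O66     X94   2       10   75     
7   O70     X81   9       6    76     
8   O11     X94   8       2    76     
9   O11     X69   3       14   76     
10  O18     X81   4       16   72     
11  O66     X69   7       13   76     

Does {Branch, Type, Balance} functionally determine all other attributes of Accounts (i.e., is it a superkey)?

All 11 rows have distinct {Branch, Type, Balance} values, so {Branch, Type, Balance} → (all attributes) holds and {Branch, Type, Balance} is a superkey.

Yes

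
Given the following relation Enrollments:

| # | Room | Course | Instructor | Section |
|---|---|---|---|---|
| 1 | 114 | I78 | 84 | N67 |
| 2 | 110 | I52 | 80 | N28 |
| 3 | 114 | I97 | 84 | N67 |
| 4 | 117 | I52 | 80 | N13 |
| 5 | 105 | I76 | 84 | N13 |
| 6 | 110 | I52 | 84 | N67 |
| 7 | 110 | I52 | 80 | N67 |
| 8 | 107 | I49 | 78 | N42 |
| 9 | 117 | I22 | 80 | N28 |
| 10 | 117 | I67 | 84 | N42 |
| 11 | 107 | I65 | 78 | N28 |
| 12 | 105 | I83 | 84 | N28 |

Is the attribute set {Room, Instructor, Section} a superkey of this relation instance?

No

Rows 1 and 3 have the same {Room, Instructor, Section} value (Room=114, Instructor=84, Section=N67) but are distinct tuples, so {Room, Instructor, Section} does not determine every attribute — not a superkey.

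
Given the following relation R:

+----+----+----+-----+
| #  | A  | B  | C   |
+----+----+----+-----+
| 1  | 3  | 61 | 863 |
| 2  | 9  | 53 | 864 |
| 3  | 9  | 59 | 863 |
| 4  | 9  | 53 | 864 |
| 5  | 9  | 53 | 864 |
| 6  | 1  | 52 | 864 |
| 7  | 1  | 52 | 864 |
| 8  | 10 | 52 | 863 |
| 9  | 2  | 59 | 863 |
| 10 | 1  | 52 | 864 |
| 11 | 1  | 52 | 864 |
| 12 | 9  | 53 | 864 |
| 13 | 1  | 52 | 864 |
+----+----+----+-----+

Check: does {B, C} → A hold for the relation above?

No

(B=61, C=863): row 1 → A = 3 ✓
(B=53, C=864): rows 2, 4, 5, 12 → A = 9, 9, 9, 9 ✓
(B=59, C=863): rows 3, 9 → A takes values {9, 2} — violation
(B=52, C=864): rows 6, 7, 10, 11, 13 → A = 1, 1, 1, 1, 1 ✓
(B=52, C=863): row 8 → A = 10 ✓
Two rows agree on {B, C} but differ on A, so {B, C} → A does not hold.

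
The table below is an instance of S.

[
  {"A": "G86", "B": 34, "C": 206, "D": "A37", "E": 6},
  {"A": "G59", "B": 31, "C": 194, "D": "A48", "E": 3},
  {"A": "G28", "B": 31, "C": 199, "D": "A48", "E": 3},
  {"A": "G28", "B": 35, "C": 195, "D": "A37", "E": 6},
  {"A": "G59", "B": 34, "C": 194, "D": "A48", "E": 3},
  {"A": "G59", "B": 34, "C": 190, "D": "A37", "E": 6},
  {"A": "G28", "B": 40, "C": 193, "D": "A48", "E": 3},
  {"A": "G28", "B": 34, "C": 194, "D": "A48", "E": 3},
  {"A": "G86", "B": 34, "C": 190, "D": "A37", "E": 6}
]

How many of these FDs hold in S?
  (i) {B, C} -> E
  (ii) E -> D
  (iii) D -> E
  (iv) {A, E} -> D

4

(i) {B, C} -> E: every LHS value maps to a single RHS value — holds.
(ii) E -> D: every LHS value maps to a single RHS value — holds.
(iii) D -> E: every LHS value maps to a single RHS value — holds.
(iv) {A, E} -> D: every LHS value maps to a single RHS value — holds.
4 of the 4 dependencies hold.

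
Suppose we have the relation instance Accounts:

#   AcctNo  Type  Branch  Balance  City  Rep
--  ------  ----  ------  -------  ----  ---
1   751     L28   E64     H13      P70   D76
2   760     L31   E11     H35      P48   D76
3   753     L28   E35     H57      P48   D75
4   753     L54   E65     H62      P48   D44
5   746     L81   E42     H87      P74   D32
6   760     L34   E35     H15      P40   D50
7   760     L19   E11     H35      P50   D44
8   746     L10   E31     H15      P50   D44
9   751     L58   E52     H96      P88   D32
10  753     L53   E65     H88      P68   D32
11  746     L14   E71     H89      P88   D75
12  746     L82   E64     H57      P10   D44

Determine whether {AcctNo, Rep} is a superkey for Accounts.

Rows 8 and 12 have the same {AcctNo, Rep} value (AcctNo=746, Rep=D44) but are distinct tuples, so {AcctNo, Rep} does not determine every attribute — not a superkey.

No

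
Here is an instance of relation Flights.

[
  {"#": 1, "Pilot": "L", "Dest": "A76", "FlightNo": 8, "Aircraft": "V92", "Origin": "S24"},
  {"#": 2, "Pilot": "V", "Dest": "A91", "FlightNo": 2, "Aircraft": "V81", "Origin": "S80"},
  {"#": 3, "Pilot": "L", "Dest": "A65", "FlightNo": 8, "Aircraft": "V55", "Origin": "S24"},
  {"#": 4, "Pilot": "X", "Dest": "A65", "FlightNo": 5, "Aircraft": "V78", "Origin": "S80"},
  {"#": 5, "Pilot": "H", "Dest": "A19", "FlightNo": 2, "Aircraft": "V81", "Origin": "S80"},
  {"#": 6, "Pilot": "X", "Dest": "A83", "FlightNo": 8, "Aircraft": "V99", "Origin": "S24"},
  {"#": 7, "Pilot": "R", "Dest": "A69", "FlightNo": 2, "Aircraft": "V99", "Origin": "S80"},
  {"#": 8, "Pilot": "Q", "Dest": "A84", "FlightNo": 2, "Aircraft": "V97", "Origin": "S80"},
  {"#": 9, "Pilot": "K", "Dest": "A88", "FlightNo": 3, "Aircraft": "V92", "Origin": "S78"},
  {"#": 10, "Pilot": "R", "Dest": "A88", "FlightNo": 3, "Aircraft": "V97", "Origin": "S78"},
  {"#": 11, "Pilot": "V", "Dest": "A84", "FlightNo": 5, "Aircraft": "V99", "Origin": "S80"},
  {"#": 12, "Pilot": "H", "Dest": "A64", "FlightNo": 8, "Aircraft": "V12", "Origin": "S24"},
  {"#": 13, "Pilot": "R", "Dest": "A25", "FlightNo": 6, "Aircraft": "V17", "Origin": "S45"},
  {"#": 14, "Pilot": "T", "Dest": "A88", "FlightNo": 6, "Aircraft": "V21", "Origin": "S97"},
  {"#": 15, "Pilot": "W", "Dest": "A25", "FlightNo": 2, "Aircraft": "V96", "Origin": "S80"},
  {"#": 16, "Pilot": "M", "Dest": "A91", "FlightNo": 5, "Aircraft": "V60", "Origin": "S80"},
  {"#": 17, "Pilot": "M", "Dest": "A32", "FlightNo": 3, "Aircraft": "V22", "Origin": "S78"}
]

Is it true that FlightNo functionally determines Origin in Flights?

FlightNo=8: rows 1, 3, 6, 12 → Origin = S24, S24, S24, S24 ✓
FlightNo=2: rows 2, 5, 7, 8, 15 → Origin = S80, S80, S80, S80, S80 ✓
FlightNo=5: rows 4, 11, 16 → Origin = S80, S80, S80 ✓
FlightNo=3: rows 9, 10, 17 → Origin = S78, S78, S78 ✓
FlightNo=6: rows 13, 14 → Origin takes values {S45, S97} — violation
Two rows agree on FlightNo but differ on Origin, so FlightNo -> Origin does not hold.

No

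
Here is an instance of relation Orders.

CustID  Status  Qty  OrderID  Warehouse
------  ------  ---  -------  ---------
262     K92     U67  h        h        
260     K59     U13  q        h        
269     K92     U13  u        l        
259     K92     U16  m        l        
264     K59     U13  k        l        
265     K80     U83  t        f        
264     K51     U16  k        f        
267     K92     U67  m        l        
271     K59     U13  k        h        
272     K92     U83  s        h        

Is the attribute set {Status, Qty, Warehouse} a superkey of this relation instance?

Two distinct rows share (Status=K59, Qty=U13, Warehouse=h), so {Status, Qty, Warehouse} does not determine every attribute — not a superkey.

No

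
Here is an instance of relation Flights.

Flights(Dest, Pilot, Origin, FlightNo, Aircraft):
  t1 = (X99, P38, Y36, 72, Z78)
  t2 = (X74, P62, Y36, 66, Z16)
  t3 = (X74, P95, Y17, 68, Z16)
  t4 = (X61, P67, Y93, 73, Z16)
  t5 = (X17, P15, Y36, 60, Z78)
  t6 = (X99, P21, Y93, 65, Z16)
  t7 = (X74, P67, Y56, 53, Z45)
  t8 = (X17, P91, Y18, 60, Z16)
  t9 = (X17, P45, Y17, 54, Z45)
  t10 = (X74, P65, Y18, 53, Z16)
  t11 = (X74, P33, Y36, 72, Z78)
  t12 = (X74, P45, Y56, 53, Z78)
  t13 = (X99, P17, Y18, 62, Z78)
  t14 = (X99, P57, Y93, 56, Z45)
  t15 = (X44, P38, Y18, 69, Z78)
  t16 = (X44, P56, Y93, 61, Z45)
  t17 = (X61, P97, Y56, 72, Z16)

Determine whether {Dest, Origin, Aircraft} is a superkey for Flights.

Yes

All 17 rows have distinct {Dest, Origin, Aircraft} values, so {Dest, Origin, Aircraft} → (all attributes) holds and {Dest, Origin, Aircraft} is a superkey.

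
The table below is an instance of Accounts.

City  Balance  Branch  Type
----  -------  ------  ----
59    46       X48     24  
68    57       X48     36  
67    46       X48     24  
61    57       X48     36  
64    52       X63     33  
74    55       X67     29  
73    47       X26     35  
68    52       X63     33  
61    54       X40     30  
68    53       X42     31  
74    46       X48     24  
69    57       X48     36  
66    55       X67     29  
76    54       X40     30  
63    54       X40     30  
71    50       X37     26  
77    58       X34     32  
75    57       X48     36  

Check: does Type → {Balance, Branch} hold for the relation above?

Type=24: 3 rows → {Balance,Branch} = (46, X48), (46, X48), (46, X48) ✓
Type=36: 4 rows → {Balance,Branch} = (57, X48), (57, X48), (57, X48), (57, X48) ✓
Type=33: 2 rows → {Balance,Branch} = (52, X63), (52, X63) ✓
Type=29: 2 rows → {Balance,Branch} = (55, X67), (55, X67) ✓
Type=35: 1 row → {Balance,Branch} = (47, X26) ✓
Type=30: 3 rows → {Balance,Branch} = (54, X40), (54, X40), (54, X40) ✓
Type=31: 1 row → {Balance,Branch} = (53, X42) ✓
Type=26: 1 row → {Balance,Branch} = (50, X37) ✓
Type=32: 1 row → {Balance,Branch} = (58, X34) ✓
Every Type value is associated with a single {Balance, Branch} value, so Type → {Balance, Branch} holds.

Yes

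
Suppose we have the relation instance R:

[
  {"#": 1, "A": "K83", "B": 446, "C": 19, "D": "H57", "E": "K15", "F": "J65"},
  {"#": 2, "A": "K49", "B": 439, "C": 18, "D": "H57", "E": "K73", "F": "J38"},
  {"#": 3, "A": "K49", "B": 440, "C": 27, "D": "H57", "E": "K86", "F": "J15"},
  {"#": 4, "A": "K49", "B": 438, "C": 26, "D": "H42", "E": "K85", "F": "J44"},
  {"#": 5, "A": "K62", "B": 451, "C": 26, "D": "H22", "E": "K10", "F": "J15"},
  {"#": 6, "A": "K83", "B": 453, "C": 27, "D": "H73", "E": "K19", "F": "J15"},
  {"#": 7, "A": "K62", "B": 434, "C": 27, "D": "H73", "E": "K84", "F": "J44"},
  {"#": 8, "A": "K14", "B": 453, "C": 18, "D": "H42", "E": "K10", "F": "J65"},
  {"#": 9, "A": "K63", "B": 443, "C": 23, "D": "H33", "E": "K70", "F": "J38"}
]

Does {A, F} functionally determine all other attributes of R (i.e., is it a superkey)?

Yes

All 9 rows have distinct {A, F} values, so {A, F} → (all attributes) holds and {A, F} is a superkey.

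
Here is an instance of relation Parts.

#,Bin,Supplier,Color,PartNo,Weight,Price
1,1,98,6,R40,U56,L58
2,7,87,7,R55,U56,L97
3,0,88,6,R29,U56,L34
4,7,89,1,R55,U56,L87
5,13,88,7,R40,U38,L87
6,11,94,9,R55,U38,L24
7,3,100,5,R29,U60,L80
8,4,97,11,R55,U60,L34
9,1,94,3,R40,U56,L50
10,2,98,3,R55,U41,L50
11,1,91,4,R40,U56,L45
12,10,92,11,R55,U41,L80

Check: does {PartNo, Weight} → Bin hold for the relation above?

(PartNo=R40, Weight=U56): rows 1, 9, 11 → Bin = 1, 1, 1 ✓
(PartNo=R55, Weight=U56): rows 2, 4 → Bin = 7, 7 ✓
(PartNo=R29, Weight=U56): row 3 → Bin = 0 ✓
(PartNo=R40, Weight=U38): row 5 → Bin = 13 ✓
(PartNo=R55, Weight=U38): row 6 → Bin = 11 ✓
(PartNo=R29, Weight=U60): row 7 → Bin = 3 ✓
(PartNo=R55, Weight=U60): row 8 → Bin = 4 ✓
(PartNo=R55, Weight=U41): rows 10, 12 → Bin takes values {2, 10} — violation
Two rows agree on {PartNo, Weight} but differ on Bin, so {PartNo, Weight} → Bin does not hold.

No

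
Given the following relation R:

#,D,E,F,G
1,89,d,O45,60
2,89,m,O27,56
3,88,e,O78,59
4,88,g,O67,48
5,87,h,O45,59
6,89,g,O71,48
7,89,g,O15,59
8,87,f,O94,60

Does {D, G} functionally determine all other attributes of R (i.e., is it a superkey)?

Yes

All 8 rows have distinct {D, G} values, so {D, G} → (all attributes) holds and {D, G} is a superkey.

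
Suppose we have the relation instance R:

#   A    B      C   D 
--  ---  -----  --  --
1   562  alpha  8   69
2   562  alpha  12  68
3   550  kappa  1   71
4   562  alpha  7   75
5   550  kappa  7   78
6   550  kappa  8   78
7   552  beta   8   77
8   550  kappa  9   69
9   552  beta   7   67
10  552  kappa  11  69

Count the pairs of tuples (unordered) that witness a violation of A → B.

A=562: all 3 rows agree on B — 0 pairs.
A=550: all 4 rows agree on B — 0 pairs.
A=552: violating pairs (7,10), (9,10) — 2 pairs.

2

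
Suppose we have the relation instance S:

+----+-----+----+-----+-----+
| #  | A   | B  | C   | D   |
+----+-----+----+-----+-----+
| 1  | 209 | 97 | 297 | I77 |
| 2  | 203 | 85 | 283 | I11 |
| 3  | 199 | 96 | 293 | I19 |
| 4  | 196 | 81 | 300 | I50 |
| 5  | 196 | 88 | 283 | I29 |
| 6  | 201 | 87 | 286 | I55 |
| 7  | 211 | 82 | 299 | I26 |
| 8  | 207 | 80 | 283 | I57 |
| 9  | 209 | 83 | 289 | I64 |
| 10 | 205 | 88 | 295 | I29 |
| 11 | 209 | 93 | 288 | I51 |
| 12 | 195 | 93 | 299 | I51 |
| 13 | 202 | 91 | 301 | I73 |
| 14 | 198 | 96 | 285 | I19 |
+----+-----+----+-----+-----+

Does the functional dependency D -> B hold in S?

D=I77: row 1 → B = 97 ✓
D=I11: row 2 → B = 85 ✓
D=I19: rows 3, 14 → B = 96, 96 ✓
D=I50: row 4 → B = 81 ✓
D=I29: rows 5, 10 → B = 88, 88 ✓
D=I55: row 6 → B = 87 ✓
D=I26: row 7 → B = 82 ✓
D=I57: row 8 → B = 80 ✓
D=I64: row 9 → B = 83 ✓
D=I51: rows 11, 12 → B = 93, 93 ✓
D=I73: row 13 → B = 91 ✓
Every D value is associated with a single B value, so D -> B holds.

Yes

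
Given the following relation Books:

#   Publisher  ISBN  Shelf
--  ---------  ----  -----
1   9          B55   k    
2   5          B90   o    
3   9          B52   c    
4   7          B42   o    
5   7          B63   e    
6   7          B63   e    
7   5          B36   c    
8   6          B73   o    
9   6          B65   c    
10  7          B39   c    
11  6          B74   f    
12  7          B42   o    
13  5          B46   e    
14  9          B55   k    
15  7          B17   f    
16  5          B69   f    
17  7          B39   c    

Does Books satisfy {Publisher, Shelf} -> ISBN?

Yes

(Publisher=9, Shelf=k): rows 1, 14 → ISBN = B55, B55 ✓
(Publisher=5, Shelf=o): row 2 → ISBN = B90 ✓
(Publisher=9, Shelf=c): row 3 → ISBN = B52 ✓
(Publisher=7, Shelf=o): rows 4, 12 → ISBN = B42, B42 ✓
(Publisher=7, Shelf=e): rows 5, 6 → ISBN = B63, B63 ✓
(Publisher=5, Shelf=c): row 7 → ISBN = B36 ✓
(Publisher=6, Shelf=o): row 8 → ISBN = B73 ✓
(Publisher=6, Shelf=c): row 9 → ISBN = B65 ✓
(Publisher=7, Shelf=c): rows 10, 17 → ISBN = B39, B39 ✓
(Publisher=6, Shelf=f): row 11 → ISBN = B74 ✓
(Publisher=5, Shelf=e): row 13 → ISBN = B46 ✓
(Publisher=7, Shelf=f): row 15 → ISBN = B17 ✓
(Publisher=5, Shelf=f): row 16 → ISBN = B69 ✓
Every {Publisher, Shelf} value is associated with a single ISBN value, so {Publisher, Shelf} -> ISBN holds.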